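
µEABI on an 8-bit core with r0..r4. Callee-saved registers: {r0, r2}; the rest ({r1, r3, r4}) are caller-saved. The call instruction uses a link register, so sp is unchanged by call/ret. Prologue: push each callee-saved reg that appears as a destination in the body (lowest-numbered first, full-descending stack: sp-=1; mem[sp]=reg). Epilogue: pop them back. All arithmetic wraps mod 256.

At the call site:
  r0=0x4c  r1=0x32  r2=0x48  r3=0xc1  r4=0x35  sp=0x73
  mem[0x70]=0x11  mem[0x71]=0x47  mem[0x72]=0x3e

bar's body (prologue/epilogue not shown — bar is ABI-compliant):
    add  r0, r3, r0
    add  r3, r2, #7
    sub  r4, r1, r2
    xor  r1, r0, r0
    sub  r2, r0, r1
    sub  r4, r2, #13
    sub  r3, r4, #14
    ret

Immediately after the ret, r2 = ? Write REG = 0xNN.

prologue: push r0 -> mem[0x72]=0x4c, sp=0x72
prologue: push r2 -> mem[0x71]=0x48, sp=0x71
body[0] add  r0, r3, r0 -> r0=0x0d
body[1] add  r3, r2, #7 -> r3=0x4f
body[2] sub  r4, r1, r2 -> r4=0xea
body[3] xor  r1, r0, r0 -> r1=0x00
body[4] sub  r2, r0, r1 -> r2=0x0d
body[5] sub  r4, r2, #13 -> r4=0x00
body[6] sub  r3, r4, #14 -> r3=0xf2
epilogue: pop r2=0x48, sp=0x72
epilogue: pop r0=0x4c, sp=0x73
r2 is callee-saved -> restored

REG = 0x48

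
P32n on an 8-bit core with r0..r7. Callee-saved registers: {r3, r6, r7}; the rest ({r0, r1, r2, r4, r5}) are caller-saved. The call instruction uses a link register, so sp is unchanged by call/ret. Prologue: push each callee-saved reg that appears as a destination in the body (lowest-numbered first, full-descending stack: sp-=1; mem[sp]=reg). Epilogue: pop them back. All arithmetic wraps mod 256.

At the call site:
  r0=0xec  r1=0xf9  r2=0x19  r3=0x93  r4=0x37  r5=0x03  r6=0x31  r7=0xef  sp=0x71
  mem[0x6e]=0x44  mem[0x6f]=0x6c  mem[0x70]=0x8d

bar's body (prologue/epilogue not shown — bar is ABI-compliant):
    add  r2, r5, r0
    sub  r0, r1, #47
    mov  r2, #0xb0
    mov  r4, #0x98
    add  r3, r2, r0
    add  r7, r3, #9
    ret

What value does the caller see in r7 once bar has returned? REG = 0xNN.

prologue: push r3 -> mem[0x70]=0x93, sp=0x70
prologue: push r7 -> mem[0x6f]=0xef, sp=0x6f
body[0] add  r2, r5, r0 -> r2=0xef
body[1] sub  r0, r1, #47 -> r0=0xca
body[2] mov  r2, #0xb0 -> r2=0xb0
body[3] mov  r4, #0x98 -> r4=0x98
body[4] add  r3, r2, r0 -> r3=0x7a
body[5] add  r7, r3, #9 -> r7=0x83
epilogue: pop r7=0xef, sp=0x70
epilogue: pop r3=0x93, sp=0x71
r7 is callee-saved -> restored

REG = 0xef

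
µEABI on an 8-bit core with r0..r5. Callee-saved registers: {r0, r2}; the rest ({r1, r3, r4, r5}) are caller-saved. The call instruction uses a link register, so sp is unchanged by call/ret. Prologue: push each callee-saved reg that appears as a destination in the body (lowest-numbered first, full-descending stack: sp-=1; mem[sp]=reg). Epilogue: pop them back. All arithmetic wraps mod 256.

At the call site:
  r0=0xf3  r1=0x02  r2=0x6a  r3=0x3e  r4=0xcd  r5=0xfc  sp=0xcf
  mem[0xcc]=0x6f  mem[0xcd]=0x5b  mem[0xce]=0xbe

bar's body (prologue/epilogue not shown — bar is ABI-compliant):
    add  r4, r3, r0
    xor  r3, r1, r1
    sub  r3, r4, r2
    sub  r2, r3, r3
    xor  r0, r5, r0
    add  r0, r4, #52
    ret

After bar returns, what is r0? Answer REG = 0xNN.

prologue: push r0 → mem[0xce]=0xf3, sp=0xce
prologue: push r2 → mem[0xcd]=0x6a, sp=0xcd
body[0] add  r4, r3, r0 → r4=0x31
body[1] xor  r3, r1, r1 → r3=0x00
body[2] sub  r3, r4, r2 → r3=0xc7
body[3] sub  r2, r3, r3 → r2=0x00
body[4] xor  r0, r5, r0 → r0=0x0f
body[5] add  r0, r4, #52 → r0=0x65
epilogue: pop r2=0x6a, sp=0xce
epilogue: pop r0=0xf3, sp=0xcf
r0 is callee-saved → restored

REG = 0xf3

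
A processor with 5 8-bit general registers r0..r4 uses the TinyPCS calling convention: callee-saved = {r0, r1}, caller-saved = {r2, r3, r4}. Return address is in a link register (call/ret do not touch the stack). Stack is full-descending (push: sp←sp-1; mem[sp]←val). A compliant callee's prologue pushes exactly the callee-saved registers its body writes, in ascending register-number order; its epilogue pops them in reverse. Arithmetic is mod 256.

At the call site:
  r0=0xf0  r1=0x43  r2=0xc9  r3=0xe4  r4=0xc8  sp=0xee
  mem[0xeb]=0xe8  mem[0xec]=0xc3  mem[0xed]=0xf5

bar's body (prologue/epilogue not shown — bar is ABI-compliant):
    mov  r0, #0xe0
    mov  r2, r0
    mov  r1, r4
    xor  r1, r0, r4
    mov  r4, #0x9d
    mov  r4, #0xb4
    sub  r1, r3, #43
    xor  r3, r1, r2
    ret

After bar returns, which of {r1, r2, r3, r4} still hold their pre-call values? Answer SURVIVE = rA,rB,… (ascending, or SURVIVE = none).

SURVIVE = r1

prologue: push r0 -> mem[0xed]=0xf0, sp=0xed
prologue: push r1 -> mem[0xec]=0x43, sp=0xec
body[0] mov  r0, #0xe0 -> r0=0xe0
body[1] mov  r2, r0 -> r2=0xe0
body[2] mov  r1, r4 -> r1=0xc8
body[3] xor  r1, r0, r4 -> r1=0x28
body[4] mov  r4, #0x9d -> r4=0x9d
body[5] mov  r4, #0xb4 -> r4=0xb4
body[6] sub  r1, r3, #43 -> r1=0xb9
body[7] xor  r3, r1, r2 -> r3=0x59
epilogue: pop r1=0x43, sp=0xed
epilogue: pop r0=0xf0, sp=0xee
r1: callee-saved, written=True
r2: caller-saved, written=True
r3: caller-saved, written=True
r4: caller-saved, written=True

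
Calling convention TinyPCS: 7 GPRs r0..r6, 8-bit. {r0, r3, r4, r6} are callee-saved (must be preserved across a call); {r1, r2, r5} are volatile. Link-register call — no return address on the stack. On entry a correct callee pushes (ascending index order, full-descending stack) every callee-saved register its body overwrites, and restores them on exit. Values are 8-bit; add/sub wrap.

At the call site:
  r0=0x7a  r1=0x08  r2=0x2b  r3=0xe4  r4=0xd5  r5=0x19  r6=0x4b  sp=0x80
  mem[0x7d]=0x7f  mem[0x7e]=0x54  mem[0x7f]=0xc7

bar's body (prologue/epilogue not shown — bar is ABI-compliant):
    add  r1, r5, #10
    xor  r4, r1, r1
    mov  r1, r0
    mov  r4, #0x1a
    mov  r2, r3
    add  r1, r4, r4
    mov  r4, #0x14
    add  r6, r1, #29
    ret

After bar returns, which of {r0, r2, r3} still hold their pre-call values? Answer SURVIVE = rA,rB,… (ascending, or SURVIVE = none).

prologue: push r4 → mem[0x7f]=0xd5, sp=0x7f
prologue: push r6 → mem[0x7e]=0x4b, sp=0x7e
body[0] add  r1, r5, #10 → r1=0x23
body[1] xor  r4, r1, r1 → r4=0x00
body[2] mov  r1, r0 → r1=0x7a
body[3] mov  r4, #0x1a → r4=0x1a
body[4] mov  r2, r3 → r2=0xe4
body[5] add  r1, r4, r4 → r1=0x34
body[6] mov  r4, #0x14 → r4=0x14
body[7] add  r6, r1, #29 → r6=0x51
epilogue: pop r6=0x4b, sp=0x7f
epilogue: pop r4=0xd5, sp=0x80
r0: callee-saved, written=False
r2: caller-saved, written=True
r3: callee-saved, written=False

SURVIVE = r0,r3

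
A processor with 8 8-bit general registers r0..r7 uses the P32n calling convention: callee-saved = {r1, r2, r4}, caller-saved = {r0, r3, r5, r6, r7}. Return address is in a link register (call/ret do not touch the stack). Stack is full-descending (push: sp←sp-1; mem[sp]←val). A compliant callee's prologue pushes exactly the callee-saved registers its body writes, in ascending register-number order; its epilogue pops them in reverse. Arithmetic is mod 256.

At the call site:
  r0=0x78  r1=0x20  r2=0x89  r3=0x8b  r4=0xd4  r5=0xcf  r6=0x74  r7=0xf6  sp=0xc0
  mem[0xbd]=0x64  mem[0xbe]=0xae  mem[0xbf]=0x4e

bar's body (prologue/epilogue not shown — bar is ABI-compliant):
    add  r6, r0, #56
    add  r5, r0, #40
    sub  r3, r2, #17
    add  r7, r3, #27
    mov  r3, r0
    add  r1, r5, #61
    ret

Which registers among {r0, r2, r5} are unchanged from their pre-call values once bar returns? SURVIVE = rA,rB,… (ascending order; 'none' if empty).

SURVIVE = r0,r2

prologue: push r1 -> mem[0xbf]=0x20, sp=0xbf
body[0] add  r6, r0, #56 -> r6=0xb0
body[1] add  r5, r0, #40 -> r5=0xa0
body[2] sub  r3, r2, #17 -> r3=0x78
body[3] add  r7, r3, #27 -> r7=0x93
body[4] mov  r3, r0 -> r3=0x78
body[5] add  r1, r5, #61 -> r1=0xdd
epilogue: pop r1=0x20, sp=0xc0
r0: caller-saved, written=False
r2: callee-saved, written=False
r5: caller-saved, written=True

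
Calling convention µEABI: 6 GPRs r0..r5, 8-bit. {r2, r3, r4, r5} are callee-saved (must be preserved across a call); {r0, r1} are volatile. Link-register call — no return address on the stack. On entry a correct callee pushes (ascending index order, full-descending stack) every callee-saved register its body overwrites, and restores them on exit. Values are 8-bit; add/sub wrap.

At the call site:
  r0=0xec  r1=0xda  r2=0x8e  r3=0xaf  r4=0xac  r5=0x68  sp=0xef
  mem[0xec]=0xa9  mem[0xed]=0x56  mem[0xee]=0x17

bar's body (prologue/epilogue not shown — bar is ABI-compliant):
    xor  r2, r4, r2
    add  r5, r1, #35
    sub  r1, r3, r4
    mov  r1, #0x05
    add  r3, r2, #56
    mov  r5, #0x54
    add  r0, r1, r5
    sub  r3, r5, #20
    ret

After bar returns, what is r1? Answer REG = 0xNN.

REG = 0x05

prologue: push r2 → mem[0xee]=0x8e, sp=0xee
prologue: push r3 → mem[0xed]=0xaf, sp=0xed
prologue: push r5 → mem[0xec]=0x68, sp=0xec
body[0] xor  r2, r4, r2 → r2=0x22
body[1] add  r5, r1, #35 → r5=0xfd
body[2] sub  r1, r3, r4 → r1=0x03
body[3] mov  r1, #0x05 → r1=0x05
body[4] add  r3, r2, #56 → r3=0x5a
body[5] mov  r5, #0x54 → r5=0x54
body[6] add  r0, r1, r5 → r0=0x59
body[7] sub  r3, r5, #20 → r3=0x40
epilogue: pop r5=0x68, sp=0xed
epilogue: pop r3=0xaf, sp=0xee
epilogue: pop r2=0x8e, sp=0xef
r1 is caller-saved → body value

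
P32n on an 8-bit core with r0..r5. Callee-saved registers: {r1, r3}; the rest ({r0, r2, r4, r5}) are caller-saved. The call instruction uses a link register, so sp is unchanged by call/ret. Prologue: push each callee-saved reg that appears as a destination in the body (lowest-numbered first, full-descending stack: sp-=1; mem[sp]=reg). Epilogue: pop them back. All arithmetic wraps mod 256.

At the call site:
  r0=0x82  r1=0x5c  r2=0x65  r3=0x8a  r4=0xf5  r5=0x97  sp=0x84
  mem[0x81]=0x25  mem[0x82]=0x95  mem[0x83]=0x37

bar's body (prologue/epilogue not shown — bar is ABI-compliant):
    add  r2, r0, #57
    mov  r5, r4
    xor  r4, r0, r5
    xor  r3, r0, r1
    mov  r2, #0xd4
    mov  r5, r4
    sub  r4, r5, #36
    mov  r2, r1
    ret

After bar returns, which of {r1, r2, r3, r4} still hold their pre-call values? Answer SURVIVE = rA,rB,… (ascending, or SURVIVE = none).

prologue: push r3 -> mem[0x83]=0x8a, sp=0x83
body[0] add  r2, r0, #57 -> r2=0xbb
body[1] mov  r5, r4 -> r5=0xf5
body[2] xor  r4, r0, r5 -> r4=0x77
body[3] xor  r3, r0, r1 -> r3=0xde
body[4] mov  r2, #0xd4 -> r2=0xd4
body[5] mov  r5, r4 -> r5=0x77
body[6] sub  r4, r5, #36 -> r4=0x53
body[7] mov  r2, r1 -> r2=0x5c
epilogue: pop r3=0x8a, sp=0x84
r1: callee-saved, written=False
r2: caller-saved, written=True
r3: callee-saved, written=True
r4: caller-saved, written=True

SURVIVE = r1,r3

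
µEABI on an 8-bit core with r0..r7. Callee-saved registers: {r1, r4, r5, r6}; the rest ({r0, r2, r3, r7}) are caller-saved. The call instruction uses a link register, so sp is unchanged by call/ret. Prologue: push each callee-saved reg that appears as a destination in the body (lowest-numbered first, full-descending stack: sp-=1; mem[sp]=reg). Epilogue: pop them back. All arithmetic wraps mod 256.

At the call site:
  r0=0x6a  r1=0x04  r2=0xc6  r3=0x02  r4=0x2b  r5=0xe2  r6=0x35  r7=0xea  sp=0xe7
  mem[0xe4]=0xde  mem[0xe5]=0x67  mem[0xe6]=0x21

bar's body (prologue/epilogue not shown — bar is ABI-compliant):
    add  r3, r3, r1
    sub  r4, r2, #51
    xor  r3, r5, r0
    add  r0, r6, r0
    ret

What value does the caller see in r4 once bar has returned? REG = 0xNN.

REG = 0x2b

prologue: push r4 → mem[0xe6]=0x2b, sp=0xe6
body[0] add  r3, r3, r1 → r3=0x06
body[1] sub  r4, r2, #51 → r4=0x93
body[2] xor  r3, r5, r0 → r3=0x88
body[3] add  r0, r6, r0 → r0=0x9f
epilogue: pop r4=0x2b, sp=0xe7
r4 is callee-saved → restored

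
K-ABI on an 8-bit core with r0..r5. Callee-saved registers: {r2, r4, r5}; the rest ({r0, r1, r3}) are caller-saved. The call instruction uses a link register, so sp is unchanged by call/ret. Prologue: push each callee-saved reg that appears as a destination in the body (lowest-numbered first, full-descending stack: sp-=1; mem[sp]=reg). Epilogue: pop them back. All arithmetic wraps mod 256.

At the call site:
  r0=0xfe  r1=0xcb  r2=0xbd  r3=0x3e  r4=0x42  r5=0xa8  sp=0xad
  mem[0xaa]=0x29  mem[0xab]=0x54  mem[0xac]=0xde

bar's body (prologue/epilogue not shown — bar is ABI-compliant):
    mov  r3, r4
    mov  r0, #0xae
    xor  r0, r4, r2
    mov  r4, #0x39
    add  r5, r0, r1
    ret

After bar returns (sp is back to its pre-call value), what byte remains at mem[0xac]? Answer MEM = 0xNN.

MEM = 0x42

prologue: push r4 -> mem[0xac]=0x42, sp=0xac
prologue: push r5 -> mem[0xab]=0xa8, sp=0xab
body[0] mov  r3, r4 -> r3=0x42
body[1] mov  r0, #0xae -> r0=0xae
body[2] xor  r0, r4, r2 -> r0=0xff
body[3] mov  r4, #0x39 -> r4=0x39
body[4] add  r5, r0, r1 -> r5=0xca
epilogue: pop r5=0xa8, sp=0xac
epilogue: pop r4=0x42, sp=0xad
prologue pushed ['r4', 'r5'] at ['0xac', '0xab']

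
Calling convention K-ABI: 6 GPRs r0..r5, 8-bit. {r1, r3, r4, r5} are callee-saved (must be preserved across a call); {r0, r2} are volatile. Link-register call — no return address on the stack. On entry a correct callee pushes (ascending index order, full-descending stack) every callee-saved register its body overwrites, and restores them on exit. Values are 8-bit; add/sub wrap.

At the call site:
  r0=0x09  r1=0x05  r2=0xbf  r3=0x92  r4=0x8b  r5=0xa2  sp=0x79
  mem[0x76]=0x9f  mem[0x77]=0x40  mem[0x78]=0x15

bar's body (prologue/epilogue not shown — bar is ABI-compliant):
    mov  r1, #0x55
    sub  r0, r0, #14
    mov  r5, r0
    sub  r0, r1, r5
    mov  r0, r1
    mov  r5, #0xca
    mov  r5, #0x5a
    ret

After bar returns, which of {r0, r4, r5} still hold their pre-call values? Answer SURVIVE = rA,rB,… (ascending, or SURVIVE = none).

prologue: push r1 → mem[0x78]=0x05, sp=0x78
prologue: push r5 → mem[0x77]=0xa2, sp=0x77
body[0] mov  r1, #0x55 → r1=0x55
body[1] sub  r0, r0, #14 → r0=0xfb
body[2] mov  r5, r0 → r5=0xfb
body[3] sub  r0, r1, r5 → r0=0x5a
body[4] mov  r0, r1 → r0=0x55
body[5] mov  r5, #0xca → r5=0xca
body[6] mov  r5, #0x5a → r5=0x5a
epilogue: pop r5=0xa2, sp=0x78
epilogue: pop r1=0x05, sp=0x79
r0: caller-saved, written=True
r4: callee-saved, written=False
r5: callee-saved, written=True

SURVIVE = r4,r5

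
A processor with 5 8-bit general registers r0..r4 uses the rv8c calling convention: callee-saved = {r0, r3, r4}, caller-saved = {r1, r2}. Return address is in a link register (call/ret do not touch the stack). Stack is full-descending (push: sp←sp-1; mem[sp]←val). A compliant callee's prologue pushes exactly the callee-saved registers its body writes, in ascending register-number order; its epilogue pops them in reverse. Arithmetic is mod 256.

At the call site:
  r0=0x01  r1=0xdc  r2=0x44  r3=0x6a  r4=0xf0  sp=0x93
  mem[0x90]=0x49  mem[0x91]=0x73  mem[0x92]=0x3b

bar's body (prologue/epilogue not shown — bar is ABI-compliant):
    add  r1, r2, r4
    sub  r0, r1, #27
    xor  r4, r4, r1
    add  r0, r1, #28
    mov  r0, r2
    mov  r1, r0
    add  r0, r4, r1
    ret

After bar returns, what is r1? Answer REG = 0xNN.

prologue: push r0 → mem[0x92]=0x01, sp=0x92
prologue: push r4 → mem[0x91]=0xf0, sp=0x91
body[0] add  r1, r2, r4 → r1=0x34
body[1] sub  r0, r1, #27 → r0=0x19
body[2] xor  r4, r4, r1 → r4=0xc4
body[3] add  r0, r1, #28 → r0=0x50
body[4] mov  r0, r2 → r0=0x44
body[5] mov  r1, r0 → r1=0x44
body[6] add  r0, r4, r1 → r0=0x08
epilogue: pop r4=0xf0, sp=0x92
epilogue: pop r0=0x01, sp=0x93
r1 is caller-saved → body value

REG = 0x44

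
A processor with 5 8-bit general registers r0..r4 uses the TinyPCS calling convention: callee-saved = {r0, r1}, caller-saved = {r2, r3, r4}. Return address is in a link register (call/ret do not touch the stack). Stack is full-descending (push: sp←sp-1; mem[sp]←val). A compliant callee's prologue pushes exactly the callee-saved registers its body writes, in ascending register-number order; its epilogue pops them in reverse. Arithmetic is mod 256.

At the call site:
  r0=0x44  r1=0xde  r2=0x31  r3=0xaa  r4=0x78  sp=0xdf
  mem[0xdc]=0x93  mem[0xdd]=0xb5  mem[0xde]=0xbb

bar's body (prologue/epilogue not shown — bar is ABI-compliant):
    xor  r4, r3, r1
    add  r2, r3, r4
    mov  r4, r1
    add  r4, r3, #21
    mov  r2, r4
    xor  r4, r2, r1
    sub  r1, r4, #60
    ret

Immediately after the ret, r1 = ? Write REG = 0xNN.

REG = 0xde

prologue: push r1 -> mem[0xde]=0xde, sp=0xde
body[0] xor  r4, r3, r1 -> r4=0x74
body[1] add  r2, r3, r4 -> r2=0x1e
body[2] mov  r4, r1 -> r4=0xde
body[3] add  r4, r3, #21 -> r4=0xbf
body[4] mov  r2, r4 -> r2=0xbf
body[5] xor  r4, r2, r1 -> r4=0x61
body[6] sub  r1, r4, #60 -> r1=0x25
epilogue: pop r1=0xde, sp=0xdf
r1 is callee-saved -> restored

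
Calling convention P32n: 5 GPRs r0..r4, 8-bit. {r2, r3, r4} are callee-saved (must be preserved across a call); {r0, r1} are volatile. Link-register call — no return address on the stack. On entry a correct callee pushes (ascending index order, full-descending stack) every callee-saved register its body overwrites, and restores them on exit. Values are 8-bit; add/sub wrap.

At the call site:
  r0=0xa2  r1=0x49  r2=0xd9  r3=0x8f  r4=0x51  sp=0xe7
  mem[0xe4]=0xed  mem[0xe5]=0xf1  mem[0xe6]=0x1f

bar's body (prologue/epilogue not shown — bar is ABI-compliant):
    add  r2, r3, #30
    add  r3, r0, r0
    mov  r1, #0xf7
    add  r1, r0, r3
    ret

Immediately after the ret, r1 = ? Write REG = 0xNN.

prologue: push r2 -> mem[0xe6]=0xd9, sp=0xe6
prologue: push r3 -> mem[0xe5]=0x8f, sp=0xe5
body[0] add  r2, r3, #30 -> r2=0xad
body[1] add  r3, r0, r0 -> r3=0x44
body[2] mov  r1, #0xf7 -> r1=0xf7
body[3] add  r1, r0, r3 -> r1=0xe6
epilogue: pop r3=0x8f, sp=0xe6
epilogue: pop r2=0xd9, sp=0xe7
r1 is caller-saved -> body value

REG = 0xe6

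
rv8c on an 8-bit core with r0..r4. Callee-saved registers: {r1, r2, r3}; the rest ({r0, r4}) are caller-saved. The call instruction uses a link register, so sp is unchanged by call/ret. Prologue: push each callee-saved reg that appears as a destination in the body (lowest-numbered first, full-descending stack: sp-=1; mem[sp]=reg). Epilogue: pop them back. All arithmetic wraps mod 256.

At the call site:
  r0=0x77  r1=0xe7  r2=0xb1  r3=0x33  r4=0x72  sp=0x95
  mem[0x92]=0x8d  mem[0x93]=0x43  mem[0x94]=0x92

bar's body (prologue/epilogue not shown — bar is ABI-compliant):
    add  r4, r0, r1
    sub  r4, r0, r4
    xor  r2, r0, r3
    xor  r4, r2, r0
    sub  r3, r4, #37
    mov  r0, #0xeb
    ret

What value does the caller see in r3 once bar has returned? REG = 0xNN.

prologue: push r2 → mem[0x94]=0xb1, sp=0x94
prologue: push r3 → mem[0x93]=0x33, sp=0x93
body[0] add  r4, r0, r1 → r4=0x5e
body[1] sub  r4, r0, r4 → r4=0x19
body[2] xor  r2, r0, r3 → r2=0x44
body[3] xor  r4, r2, r0 → r4=0x33
body[4] sub  r3, r4, #37 → r3=0x0e
body[5] mov  r0, #0xeb → r0=0xeb
epilogue: pop r3=0x33, sp=0x94
epilogue: pop r2=0xb1, sp=0x95
r3 is callee-saved → restored

REG = 0x33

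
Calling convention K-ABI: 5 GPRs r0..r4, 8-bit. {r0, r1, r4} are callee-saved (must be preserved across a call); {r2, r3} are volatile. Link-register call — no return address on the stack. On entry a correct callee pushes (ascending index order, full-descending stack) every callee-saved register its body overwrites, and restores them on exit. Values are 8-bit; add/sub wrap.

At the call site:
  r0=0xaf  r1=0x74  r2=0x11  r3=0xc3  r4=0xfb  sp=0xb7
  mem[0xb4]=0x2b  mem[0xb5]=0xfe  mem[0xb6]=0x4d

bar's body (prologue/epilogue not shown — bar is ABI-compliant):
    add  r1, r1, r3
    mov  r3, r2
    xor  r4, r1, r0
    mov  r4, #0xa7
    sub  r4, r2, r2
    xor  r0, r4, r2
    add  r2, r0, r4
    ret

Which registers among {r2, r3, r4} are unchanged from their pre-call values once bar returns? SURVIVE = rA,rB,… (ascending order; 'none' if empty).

prologue: push r0 -> mem[0xb6]=0xaf, sp=0xb6
prologue: push r1 -> mem[0xb5]=0x74, sp=0xb5
prologue: push r4 -> mem[0xb4]=0xfb, sp=0xb4
body[0] add  r1, r1, r3 -> r1=0x37
body[1] mov  r3, r2 -> r3=0x11
body[2] xor  r4, r1, r0 -> r4=0x98
body[3] mov  r4, #0xa7 -> r4=0xa7
body[4] sub  r4, r2, r2 -> r4=0x00
body[5] xor  r0, r4, r2 -> r0=0x11
body[6] add  r2, r0, r4 -> r2=0x11
epilogue: pop r4=0xfb, sp=0xb5
epilogue: pop r1=0x74, sp=0xb6
epilogue: pop r0=0xaf, sp=0xb7
r2: caller-saved, written=True
r3: caller-saved, written=True
r4: callee-saved, written=True

SURVIVE = r2,r4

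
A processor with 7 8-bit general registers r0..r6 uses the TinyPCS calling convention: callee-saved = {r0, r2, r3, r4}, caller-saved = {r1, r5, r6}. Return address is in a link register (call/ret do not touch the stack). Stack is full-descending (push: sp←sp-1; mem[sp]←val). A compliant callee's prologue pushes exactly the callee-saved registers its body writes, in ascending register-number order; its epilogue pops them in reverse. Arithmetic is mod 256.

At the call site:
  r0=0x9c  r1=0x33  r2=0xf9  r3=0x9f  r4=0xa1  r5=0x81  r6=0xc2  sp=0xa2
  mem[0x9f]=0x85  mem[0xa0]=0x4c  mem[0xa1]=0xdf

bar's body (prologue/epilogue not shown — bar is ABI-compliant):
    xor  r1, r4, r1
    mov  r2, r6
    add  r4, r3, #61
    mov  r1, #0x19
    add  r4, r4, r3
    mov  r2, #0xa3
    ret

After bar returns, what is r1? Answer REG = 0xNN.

prologue: push r2 → mem[0xa1]=0xf9, sp=0xa1
prologue: push r4 → mem[0xa0]=0xa1, sp=0xa0
body[0] xor  r1, r4, r1 → r1=0x92
body[1] mov  r2, r6 → r2=0xc2
body[2] add  r4, r3, #61 → r4=0xdc
body[3] mov  r1, #0x19 → r1=0x19
body[4] add  r4, r4, r3 → r4=0x7b
body[5] mov  r2, #0xa3 → r2=0xa3
epilogue: pop r4=0xa1, sp=0xa1
epilogue: pop r2=0xf9, sp=0xa2
r1 is caller-saved → body value

REG = 0x19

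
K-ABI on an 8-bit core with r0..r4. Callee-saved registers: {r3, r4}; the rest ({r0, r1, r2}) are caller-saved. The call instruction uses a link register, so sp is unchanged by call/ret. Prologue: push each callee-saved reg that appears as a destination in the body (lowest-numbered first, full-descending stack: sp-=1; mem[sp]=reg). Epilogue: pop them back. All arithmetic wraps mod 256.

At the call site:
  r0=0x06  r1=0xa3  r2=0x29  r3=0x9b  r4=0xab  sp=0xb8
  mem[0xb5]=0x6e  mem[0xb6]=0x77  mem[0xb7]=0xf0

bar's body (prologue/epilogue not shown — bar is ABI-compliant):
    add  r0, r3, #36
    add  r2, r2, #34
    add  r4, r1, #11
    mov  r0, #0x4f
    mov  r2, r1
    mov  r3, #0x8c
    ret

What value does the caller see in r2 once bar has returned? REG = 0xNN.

prologue: push r3 -> mem[0xb7]=0x9b, sp=0xb7
prologue: push r4 -> mem[0xb6]=0xab, sp=0xb6
body[0] add  r0, r3, #36 -> r0=0xbf
body[1] add  r2, r2, #34 -> r2=0x4b
body[2] add  r4, r1, #11 -> r4=0xae
body[3] mov  r0, #0x4f -> r0=0x4f
body[4] mov  r2, r1 -> r2=0xa3
body[5] mov  r3, #0x8c -> r3=0x8c
epilogue: pop r4=0xab, sp=0xb7
epilogue: pop r3=0x9b, sp=0xb8
r2 is caller-saved -> body value

REG = 0xa3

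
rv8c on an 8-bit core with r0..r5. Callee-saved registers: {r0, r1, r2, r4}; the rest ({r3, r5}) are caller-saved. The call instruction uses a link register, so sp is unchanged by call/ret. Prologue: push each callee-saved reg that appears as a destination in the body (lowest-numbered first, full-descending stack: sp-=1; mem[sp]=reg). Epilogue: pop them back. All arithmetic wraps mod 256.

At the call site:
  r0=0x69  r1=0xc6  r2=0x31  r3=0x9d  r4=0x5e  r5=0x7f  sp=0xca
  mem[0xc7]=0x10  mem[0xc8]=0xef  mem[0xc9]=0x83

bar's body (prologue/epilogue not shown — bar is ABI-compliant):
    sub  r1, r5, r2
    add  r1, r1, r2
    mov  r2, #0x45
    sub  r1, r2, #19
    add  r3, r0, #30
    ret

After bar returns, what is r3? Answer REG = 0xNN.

REG = 0x87

prologue: push r1 → mem[0xc9]=0xc6, sp=0xc9
prologue: push r2 → mem[0xc8]=0x31, sp=0xc8
body[0] sub  r1, r5, r2 → r1=0x4e
body[1] add  r1, r1, r2 → r1=0x7f
body[2] mov  r2, #0x45 → r2=0x45
body[3] sub  r1, r2, #19 → r1=0x32
body[4] add  r3, r0, #30 → r3=0x87
epilogue: pop r2=0x31, sp=0xc9
epilogue: pop r1=0xc6, sp=0xca
r3 is caller-saved → body value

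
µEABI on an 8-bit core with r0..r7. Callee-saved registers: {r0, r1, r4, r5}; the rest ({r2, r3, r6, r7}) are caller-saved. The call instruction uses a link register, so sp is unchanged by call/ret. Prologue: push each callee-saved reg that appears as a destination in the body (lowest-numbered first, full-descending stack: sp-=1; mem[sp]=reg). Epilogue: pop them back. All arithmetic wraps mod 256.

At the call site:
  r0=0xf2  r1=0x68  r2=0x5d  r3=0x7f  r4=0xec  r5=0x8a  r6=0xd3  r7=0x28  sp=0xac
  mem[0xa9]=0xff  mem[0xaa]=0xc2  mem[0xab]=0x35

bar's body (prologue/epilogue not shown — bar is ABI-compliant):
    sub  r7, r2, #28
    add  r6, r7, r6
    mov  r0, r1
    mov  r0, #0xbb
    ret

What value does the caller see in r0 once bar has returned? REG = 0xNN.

REG = 0xf2

prologue: push r0 -> mem[0xab]=0xf2, sp=0xab
body[0] sub  r7, r2, #28 -> r7=0x41
body[1] add  r6, r7, r6 -> r6=0x14
body[2] mov  r0, r1 -> r0=0x68
body[3] mov  r0, #0xbb -> r0=0xbb
epilogue: pop r0=0xf2, sp=0xac
r0 is callee-saved -> restored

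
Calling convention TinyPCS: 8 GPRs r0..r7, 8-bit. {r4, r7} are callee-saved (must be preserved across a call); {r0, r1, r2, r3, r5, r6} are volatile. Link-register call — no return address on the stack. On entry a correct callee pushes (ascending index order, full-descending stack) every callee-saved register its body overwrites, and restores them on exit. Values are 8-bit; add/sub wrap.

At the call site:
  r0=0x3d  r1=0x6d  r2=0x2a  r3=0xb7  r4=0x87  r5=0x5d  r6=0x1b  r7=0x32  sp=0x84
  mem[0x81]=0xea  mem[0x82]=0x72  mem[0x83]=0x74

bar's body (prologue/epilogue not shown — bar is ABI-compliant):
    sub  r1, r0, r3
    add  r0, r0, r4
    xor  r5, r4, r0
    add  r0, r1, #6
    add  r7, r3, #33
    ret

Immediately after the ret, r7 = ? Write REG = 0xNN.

REG = 0x32

prologue: push r7 -> mem[0x83]=0x32, sp=0x83
body[0] sub  r1, r0, r3 -> r1=0x86
body[1] add  r0, r0, r4 -> r0=0xc4
body[2] xor  r5, r4, r0 -> r5=0x43
body[3] add  r0, r1, #6 -> r0=0x8c
body[4] add  r7, r3, #33 -> r7=0xd8
epilogue: pop r7=0x32, sp=0x84
r7 is callee-saved -> restored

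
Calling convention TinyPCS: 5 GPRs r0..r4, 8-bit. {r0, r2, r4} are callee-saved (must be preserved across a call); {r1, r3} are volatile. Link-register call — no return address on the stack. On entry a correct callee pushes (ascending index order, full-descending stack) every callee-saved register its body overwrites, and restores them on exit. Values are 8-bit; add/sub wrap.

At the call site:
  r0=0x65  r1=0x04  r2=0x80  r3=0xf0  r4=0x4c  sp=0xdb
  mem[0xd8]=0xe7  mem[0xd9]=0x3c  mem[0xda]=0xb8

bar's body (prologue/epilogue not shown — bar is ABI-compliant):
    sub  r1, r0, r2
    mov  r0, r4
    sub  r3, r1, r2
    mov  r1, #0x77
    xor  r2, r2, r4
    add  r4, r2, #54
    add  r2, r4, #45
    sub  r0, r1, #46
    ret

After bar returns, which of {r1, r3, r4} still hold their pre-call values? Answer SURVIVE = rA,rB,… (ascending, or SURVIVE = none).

SURVIVE = r4

prologue: push r0 → mem[0xda]=0x65, sp=0xda
prologue: push r2 → mem[0xd9]=0x80, sp=0xd9
prologue: push r4 → mem[0xd8]=0x4c, sp=0xd8
body[0] sub  r1, r0, r2 → r1=0xe5
body[1] mov  r0, r4 → r0=0x4c
body[2] sub  r3, r1, r2 → r3=0x65
body[3] mov  r1, #0x77 → r1=0x77
body[4] xor  r2, r2, r4 → r2=0xcc
body[5] add  r4, r2, #54 → r4=0x02
body[6] add  r2, r4, #45 → r2=0x2f
body[7] sub  r0, r1, #46 → r0=0x49
epilogue: pop r4=0x4c, sp=0xd9
epilogue: pop r2=0x80, sp=0xda
epilogue: pop r0=0x65, sp=0xdb
r1: caller-saved, written=True
r3: caller-saved, written=True
r4: callee-saved, written=True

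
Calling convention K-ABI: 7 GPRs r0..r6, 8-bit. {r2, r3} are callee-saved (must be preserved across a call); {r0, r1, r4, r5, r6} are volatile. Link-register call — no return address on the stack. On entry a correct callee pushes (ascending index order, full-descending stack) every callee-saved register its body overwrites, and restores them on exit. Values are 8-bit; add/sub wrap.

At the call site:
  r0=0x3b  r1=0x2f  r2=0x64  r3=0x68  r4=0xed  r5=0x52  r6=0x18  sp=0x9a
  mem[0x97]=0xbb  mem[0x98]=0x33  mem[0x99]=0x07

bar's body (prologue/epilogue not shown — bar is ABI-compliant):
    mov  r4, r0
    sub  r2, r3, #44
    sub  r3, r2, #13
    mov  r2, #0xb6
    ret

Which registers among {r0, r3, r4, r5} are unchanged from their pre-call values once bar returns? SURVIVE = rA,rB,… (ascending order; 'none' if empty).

SURVIVE = r0,r3,r5

prologue: push r2 → mem[0x99]=0x64, sp=0x99
prologue: push r3 → mem[0x98]=0x68, sp=0x98
body[0] mov  r4, r0 → r4=0x3b
body[1] sub  r2, r3, #44 → r2=0x3c
body[2] sub  r3, r2, #13 → r3=0x2f
body[3] mov  r2, #0xb6 → r2=0xb6
epilogue: pop r3=0x68, sp=0x99
epilogue: pop r2=0x64, sp=0x9a
r0: caller-saved, written=False
r3: callee-saved, written=True
r4: caller-saved, written=True
r5: caller-saved, written=False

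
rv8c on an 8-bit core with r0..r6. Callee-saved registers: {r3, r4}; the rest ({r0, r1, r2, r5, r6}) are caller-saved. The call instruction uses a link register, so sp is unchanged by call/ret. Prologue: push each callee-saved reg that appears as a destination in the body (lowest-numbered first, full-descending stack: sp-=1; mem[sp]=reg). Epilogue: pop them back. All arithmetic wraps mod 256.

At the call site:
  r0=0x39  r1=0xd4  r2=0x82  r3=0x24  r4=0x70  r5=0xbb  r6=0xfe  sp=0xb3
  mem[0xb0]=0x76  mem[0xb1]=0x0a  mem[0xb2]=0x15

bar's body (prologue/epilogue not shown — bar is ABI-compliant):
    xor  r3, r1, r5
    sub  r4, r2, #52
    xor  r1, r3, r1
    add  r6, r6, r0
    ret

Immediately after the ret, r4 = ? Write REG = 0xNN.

REG = 0x70

prologue: push r3 → mem[0xb2]=0x24, sp=0xb2
prologue: push r4 → mem[0xb1]=0x70, sp=0xb1
body[0] xor  r3, r1, r5 → r3=0x6f
body[1] sub  r4, r2, #52 → r4=0x4e
body[2] xor  r1, r3, r1 → r1=0xbb
body[3] add  r6, r6, r0 → r6=0x37
epilogue: pop r4=0x70, sp=0xb2
epilogue: pop r3=0x24, sp=0xb3
r4 is callee-saved → restored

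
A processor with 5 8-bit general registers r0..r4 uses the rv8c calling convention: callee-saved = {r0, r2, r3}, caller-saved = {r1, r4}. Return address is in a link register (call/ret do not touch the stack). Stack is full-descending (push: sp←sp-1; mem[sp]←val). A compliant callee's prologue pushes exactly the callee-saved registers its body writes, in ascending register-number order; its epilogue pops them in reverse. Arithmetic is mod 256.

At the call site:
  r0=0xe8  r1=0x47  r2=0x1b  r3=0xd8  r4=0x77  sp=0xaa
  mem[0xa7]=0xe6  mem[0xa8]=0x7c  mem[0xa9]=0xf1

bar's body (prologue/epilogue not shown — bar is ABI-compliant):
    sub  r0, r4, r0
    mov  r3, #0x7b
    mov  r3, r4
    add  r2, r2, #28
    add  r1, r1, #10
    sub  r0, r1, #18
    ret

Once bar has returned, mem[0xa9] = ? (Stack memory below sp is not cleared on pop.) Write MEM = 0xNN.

prologue: push r0 → mem[0xa9]=0xe8, sp=0xa9
prologue: push r2 → mem[0xa8]=0x1b, sp=0xa8
prologue: push r3 → mem[0xa7]=0xd8, sp=0xa7
body[0] sub  r0, r4, r0 → r0=0x8f
body[1] mov  r3, #0x7b → r3=0x7b
body[2] mov  r3, r4 → r3=0x77
body[3] add  r2, r2, #28 → r2=0x37
body[4] add  r1, r1, #10 → r1=0x51
body[5] sub  r0, r1, #18 → r0=0x3f
epilogue: pop r3=0xd8, sp=0xa8
epilogue: pop r2=0x1b, sp=0xa9
epilogue: pop r0=0xe8, sp=0xaa
prologue pushed ['r0', 'r2', 'r3'] at ['0xa9', '0xa8', '0xa7']

MEM = 0xe8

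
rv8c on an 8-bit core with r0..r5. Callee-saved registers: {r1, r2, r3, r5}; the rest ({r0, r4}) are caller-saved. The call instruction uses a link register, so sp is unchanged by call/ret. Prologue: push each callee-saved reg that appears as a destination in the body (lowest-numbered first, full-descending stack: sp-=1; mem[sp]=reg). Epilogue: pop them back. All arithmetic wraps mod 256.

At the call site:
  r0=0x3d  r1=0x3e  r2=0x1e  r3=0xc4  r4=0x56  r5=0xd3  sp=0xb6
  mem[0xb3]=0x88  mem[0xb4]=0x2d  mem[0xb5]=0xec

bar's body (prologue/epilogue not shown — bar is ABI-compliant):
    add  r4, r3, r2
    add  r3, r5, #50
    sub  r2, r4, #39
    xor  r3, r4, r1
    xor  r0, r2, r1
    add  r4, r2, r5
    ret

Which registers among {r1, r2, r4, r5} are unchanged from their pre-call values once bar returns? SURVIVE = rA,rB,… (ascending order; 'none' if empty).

prologue: push r2 → mem[0xb5]=0x1e, sp=0xb5
prologue: push r3 → mem[0xb4]=0xc4, sp=0xb4
body[0] add  r4, r3, r2 → r4=0xe2
body[1] add  r3, r5, #50 → r3=0x05
body[2] sub  r2, r4, #39 → r2=0xbb
body[3] xor  r3, r4, r1 → r3=0xdc
body[4] xor  r0, r2, r1 → r0=0x85
body[5] add  r4, r2, r5 → r4=0x8e
epilogue: pop r3=0xc4, sp=0xb5
epilogue: pop r2=0x1e, sp=0xb6
r1: callee-saved, written=False
r2: callee-saved, written=True
r4: caller-saved, written=True
r5: callee-saved, written=False

SURVIVE = r1,r2,r5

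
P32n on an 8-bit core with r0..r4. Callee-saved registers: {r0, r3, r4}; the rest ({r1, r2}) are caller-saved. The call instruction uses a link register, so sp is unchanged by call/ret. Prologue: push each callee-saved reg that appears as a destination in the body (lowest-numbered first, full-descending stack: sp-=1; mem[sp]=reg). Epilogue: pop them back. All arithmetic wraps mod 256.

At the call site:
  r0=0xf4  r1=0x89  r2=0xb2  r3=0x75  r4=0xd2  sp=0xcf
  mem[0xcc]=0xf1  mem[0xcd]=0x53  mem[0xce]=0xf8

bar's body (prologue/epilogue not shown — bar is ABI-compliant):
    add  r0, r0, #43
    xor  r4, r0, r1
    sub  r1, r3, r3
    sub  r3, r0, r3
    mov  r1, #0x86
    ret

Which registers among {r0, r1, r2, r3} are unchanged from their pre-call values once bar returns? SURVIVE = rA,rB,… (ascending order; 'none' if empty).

SURVIVE = r0,r2,r3

prologue: push r0 -> mem[0xce]=0xf4, sp=0xce
prologue: push r3 -> mem[0xcd]=0x75, sp=0xcd
prologue: push r4 -> mem[0xcc]=0xd2, sp=0xcc
body[0] add  r0, r0, #43 -> r0=0x1f
body[1] xor  r4, r0, r1 -> r4=0x96
body[2] sub  r1, r3, r3 -> r1=0x00
body[3] sub  r3, r0, r3 -> r3=0xaa
body[4] mov  r1, #0x86 -> r1=0x86
epilogue: pop r4=0xd2, sp=0xcd
epilogue: pop r3=0x75, sp=0xce
epilogue: pop r0=0xf4, sp=0xcf
r0: callee-saved, written=True
r1: caller-saved, written=True
r2: caller-saved, written=False
r3: callee-saved, written=True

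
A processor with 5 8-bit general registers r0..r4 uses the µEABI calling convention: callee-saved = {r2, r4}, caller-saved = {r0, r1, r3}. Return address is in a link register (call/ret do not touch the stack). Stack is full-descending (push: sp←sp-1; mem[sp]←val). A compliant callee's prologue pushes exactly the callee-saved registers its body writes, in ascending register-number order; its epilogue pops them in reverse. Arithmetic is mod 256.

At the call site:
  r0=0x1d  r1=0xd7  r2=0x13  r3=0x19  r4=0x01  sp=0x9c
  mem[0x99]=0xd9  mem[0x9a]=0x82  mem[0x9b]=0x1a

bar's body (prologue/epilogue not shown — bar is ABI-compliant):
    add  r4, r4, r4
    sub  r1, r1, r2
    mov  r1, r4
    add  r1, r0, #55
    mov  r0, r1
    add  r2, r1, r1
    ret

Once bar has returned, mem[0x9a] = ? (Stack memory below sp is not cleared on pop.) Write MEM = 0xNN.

MEM = 0x01

prologue: push r2 → mem[0x9b]=0x13, sp=0x9b
prologue: push r4 → mem[0x9a]=0x01, sp=0x9a
body[0] add  r4, r4, r4 → r4=0x02
body[1] sub  r1, r1, r2 → r1=0xc4
body[2] mov  r1, r4 → r1=0x02
body[3] add  r1, r0, #55 → r1=0x54
body[4] mov  r0, r1 → r0=0x54
body[5] add  r2, r1, r1 → r2=0xa8
epilogue: pop r4=0x01, sp=0x9b
epilogue: pop r2=0x13, sp=0x9c
prologue pushed ['r2', 'r4'] at ['0x9b', '0x9a']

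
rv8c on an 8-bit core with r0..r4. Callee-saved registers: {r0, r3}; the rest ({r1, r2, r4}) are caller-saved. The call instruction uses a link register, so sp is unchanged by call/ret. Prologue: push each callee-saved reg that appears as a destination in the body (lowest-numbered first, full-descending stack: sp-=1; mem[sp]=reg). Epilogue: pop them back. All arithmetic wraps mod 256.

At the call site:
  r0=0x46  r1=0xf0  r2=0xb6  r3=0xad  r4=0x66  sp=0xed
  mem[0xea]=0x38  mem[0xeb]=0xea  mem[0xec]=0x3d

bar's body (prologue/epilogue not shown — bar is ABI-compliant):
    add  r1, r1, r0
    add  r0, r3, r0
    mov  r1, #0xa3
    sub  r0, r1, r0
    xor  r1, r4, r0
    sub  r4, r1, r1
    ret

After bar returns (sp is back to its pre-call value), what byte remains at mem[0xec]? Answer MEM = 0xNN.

prologue: push r0 -> mem[0xec]=0x46, sp=0xec
body[0] add  r1, r1, r0 -> r1=0x36
body[1] add  r0, r3, r0 -> r0=0xf3
body[2] mov  r1, #0xa3 -> r1=0xa3
body[3] sub  r0, r1, r0 -> r0=0xb0
body[4] xor  r1, r4, r0 -> r1=0xd6
body[5] sub  r4, r1, r1 -> r4=0x00
epilogue: pop r0=0x46, sp=0xed
prologue pushed ['r0'] at ['0xec']

MEM = 0x46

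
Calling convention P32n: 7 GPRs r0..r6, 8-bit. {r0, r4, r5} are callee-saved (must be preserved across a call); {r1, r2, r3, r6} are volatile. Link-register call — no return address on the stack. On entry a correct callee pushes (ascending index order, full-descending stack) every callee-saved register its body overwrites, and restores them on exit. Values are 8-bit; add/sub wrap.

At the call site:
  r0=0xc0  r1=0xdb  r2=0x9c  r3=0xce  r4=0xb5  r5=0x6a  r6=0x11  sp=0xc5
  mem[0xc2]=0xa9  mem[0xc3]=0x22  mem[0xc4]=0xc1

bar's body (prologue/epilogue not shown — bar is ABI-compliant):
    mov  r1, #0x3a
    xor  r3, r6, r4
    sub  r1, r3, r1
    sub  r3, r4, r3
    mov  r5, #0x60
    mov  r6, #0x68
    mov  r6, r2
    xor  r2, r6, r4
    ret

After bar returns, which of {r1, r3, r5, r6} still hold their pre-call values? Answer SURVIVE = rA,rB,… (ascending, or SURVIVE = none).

prologue: push r5 -> mem[0xc4]=0x6a, sp=0xc4
body[0] mov  r1, #0x3a -> r1=0x3a
body[1] xor  r3, r6, r4 -> r3=0xa4
body[2] sub  r1, r3, r1 -> r1=0x6a
body[3] sub  r3, r4, r3 -> r3=0x11
body[4] mov  r5, #0x60 -> r5=0x60
body[5] mov  r6, #0x68 -> r6=0x68
body[6] mov  r6, r2 -> r6=0x9c
body[7] xor  r2, r6, r4 -> r2=0x29
epilogue: pop r5=0x6a, sp=0xc5
r1: caller-saved, written=True
r3: caller-saved, written=True
r5: callee-saved, written=True
r6: caller-saved, written=True

SURVIVE = r5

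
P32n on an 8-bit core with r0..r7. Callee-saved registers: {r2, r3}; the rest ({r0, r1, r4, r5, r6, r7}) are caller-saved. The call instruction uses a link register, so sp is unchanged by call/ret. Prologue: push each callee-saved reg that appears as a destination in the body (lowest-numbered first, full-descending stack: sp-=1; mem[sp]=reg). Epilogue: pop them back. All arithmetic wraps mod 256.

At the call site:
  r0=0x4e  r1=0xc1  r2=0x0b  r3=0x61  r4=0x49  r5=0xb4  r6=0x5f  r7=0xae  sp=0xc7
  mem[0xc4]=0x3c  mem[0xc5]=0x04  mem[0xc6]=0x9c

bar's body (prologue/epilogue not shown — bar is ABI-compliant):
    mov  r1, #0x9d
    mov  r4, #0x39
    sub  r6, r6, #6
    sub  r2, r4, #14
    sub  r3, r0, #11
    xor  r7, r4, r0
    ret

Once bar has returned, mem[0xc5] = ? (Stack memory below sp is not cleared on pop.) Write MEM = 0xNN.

prologue: push r2 → mem[0xc6]=0x0b, sp=0xc6
prologue: push r3 → mem[0xc5]=0x61, sp=0xc5
body[0] mov  r1, #0x9d → r1=0x9d
body[1] mov  r4, #0x39 → r4=0x39
body[2] sub  r6, r6, #6 → r6=0x59
body[3] sub  r2, r4, #14 → r2=0x2b
body[4] sub  r3, r0, #11 → r3=0x43
body[5] xor  r7, r4, r0 → r7=0x77
epilogue: pop r3=0x61, sp=0xc6
epilogue: pop r2=0x0b, sp=0xc7
prologue pushed ['r2', 'r3'] at ['0xc6', '0xc5']

MEM = 0x61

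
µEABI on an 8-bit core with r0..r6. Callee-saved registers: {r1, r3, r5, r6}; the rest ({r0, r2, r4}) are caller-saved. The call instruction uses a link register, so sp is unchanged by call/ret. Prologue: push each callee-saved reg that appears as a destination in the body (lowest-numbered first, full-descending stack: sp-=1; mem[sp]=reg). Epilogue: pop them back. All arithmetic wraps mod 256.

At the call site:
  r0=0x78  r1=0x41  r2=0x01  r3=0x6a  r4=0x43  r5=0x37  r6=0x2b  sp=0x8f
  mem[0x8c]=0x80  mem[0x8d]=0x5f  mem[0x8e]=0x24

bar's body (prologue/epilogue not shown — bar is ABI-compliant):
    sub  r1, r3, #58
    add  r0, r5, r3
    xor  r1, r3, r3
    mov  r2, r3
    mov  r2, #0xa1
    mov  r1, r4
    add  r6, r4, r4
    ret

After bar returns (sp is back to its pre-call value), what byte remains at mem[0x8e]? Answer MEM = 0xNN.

prologue: push r1 -> mem[0x8e]=0x41, sp=0x8e
prologue: push r6 -> mem[0x8d]=0x2b, sp=0x8d
body[0] sub  r1, r3, #58 -> r1=0x30
body[1] add  r0, r5, r3 -> r0=0xa1
body[2] xor  r1, r3, r3 -> r1=0x00
body[3] mov  r2, r3 -> r2=0x6a
body[4] mov  r2, #0xa1 -> r2=0xa1
body[5] mov  r1, r4 -> r1=0x43
body[6] add  r6, r4, r4 -> r6=0x86
epilogue: pop r6=0x2b, sp=0x8e
epilogue: pop r1=0x41, sp=0x8f
prologue pushed ['r1', 'r6'] at ['0x8e', '0x8d']

MEM = 0x41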